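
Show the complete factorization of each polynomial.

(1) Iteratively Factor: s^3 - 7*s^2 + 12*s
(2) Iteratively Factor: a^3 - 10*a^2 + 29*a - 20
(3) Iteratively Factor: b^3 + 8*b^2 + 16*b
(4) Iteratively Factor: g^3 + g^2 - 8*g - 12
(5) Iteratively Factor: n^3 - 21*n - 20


(1) = (s - 3)*(s^2 - 4*s) = (s - 4)*(s - 3)*(s)
(2) = (a - 5)*(a^2 - 5*a + 4) = (a - 5)*(a - 1)*(a - 4)
(3) = (b)*(b^2 + 8*b + 16) = b*(b + 4)*(b + 4)
(4) = (g + 2)*(g^2 - g - 6) = (g + 2)^2*(g - 3)
(5) = (n + 4)*(n^2 - 4*n - 5) = (n + 1)*(n + 4)*(n - 5)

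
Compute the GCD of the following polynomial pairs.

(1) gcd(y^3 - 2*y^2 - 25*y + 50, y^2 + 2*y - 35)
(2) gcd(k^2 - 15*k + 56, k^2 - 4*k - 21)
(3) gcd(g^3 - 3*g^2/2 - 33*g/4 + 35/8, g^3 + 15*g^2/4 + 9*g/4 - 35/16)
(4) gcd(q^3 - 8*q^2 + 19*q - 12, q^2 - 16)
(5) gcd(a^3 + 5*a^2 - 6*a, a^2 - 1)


(1) = gcd((y - 5)*(y - 2)*(y + 5), (y - 5)*(y + 7)) = y - 5
(2) = gcd((k - 8)*(k - 7), (k - 7)*(k + 3)) = k - 7
(3) = g^2 + 2*g - 5/4
(4) = q - 4
(5) = gcd(a*(a - 1)*(a + 6), (a - 1)*(a + 1)) = a - 1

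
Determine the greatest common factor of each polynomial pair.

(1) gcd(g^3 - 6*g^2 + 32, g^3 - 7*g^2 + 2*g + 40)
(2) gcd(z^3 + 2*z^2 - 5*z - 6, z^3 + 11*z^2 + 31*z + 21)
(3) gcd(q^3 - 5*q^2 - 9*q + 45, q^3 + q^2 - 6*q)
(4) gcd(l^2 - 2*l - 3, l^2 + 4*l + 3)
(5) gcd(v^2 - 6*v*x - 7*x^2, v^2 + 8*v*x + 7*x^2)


(1) = gcd((g - 4)^2*(g + 2), (g - 5)*(g - 4)*(g + 2)) = g^2 - 2*g - 8
(2) = gcd((z - 2)*(z + 1)*(z + 3), (z + 1)*(z + 3)*(z + 7)) = z^2 + 4*z + 3
(3) = q + 3
(4) = gcd((l - 3)*(l + 1), (l + 1)*(l + 3)) = l + 1
(5) = gcd((v - 7*x)*(v + x), (v + x)*(v + 7*x)) = v + x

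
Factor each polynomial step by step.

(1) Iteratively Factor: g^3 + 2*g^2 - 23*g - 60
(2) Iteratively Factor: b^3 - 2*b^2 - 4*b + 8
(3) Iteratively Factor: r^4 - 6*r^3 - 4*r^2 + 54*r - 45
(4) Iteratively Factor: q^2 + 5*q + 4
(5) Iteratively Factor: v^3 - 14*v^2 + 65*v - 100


(1) = (g + 3)*(g^2 - g - 20) = (g + 3)*(g + 4)*(g - 5)
(2) = (b + 2)*(b^2 - 4*b + 4) = (b - 2)*(b + 2)*(b - 2)
(3) = (r + 3)*(r^3 - 9*r^2 + 23*r - 15) = (r - 5)*(r + 3)*(r^2 - 4*r + 3) = (r - 5)*(r - 1)*(r + 3)*(r - 3)
(4) = (q + 4)*(q + 1)
(5) = (v - 5)*(v^2 - 9*v + 20) = (v - 5)^2*(v - 4)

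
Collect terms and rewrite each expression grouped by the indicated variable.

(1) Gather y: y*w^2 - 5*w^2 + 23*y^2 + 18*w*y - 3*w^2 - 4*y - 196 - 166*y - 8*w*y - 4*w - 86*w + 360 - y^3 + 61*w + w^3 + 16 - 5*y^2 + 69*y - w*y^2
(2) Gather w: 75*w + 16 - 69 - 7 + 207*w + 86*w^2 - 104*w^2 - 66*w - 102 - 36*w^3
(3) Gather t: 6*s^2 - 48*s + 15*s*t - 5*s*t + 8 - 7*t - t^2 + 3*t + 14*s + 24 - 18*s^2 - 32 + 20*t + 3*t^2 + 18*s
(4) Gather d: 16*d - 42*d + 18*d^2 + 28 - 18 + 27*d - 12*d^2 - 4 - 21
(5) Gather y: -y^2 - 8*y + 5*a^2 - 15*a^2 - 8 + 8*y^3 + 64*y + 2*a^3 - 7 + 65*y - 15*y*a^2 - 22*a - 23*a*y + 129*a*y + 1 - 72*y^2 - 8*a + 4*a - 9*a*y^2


(1) = w^3 - 8*w^2 - 29*w - y^3 + y^2*(18 - w) + y*(w^2 + 10*w - 101) + 180
(2) = -36*w^3 - 18*w^2 + 216*w - 162
(3) = -12*s^2 - 16*s + 2*t^2 + t*(10*s + 16)
(4) = 6*d^2 + d - 15
(5) = 2*a^3 - 10*a^2 - 26*a + 8*y^3 + y^2*(-9*a - 73) + y*(-15*a^2 + 106*a + 121) - 14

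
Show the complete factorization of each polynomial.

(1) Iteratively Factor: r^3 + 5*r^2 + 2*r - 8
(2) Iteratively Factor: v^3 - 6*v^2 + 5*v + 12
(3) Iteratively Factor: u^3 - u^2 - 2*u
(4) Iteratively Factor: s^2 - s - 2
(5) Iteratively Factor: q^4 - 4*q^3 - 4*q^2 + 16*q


(1) = (r + 2)*(r^2 + 3*r - 4) = (r + 2)*(r + 4)*(r - 1)
(2) = (v - 4)*(v^2 - 2*v - 3) = (v - 4)*(v - 3)*(v + 1)
(3) = (u - 2)*(u^2 + u) = (u - 2)*(u + 1)*(u)
(4) = (s + 1)*(s - 2)
(5) = (q - 2)*(q^3 - 2*q^2 - 8*q) = q*(q - 2)*(q^2 - 2*q - 8) = q*(q - 4)*(q - 2)*(q + 2)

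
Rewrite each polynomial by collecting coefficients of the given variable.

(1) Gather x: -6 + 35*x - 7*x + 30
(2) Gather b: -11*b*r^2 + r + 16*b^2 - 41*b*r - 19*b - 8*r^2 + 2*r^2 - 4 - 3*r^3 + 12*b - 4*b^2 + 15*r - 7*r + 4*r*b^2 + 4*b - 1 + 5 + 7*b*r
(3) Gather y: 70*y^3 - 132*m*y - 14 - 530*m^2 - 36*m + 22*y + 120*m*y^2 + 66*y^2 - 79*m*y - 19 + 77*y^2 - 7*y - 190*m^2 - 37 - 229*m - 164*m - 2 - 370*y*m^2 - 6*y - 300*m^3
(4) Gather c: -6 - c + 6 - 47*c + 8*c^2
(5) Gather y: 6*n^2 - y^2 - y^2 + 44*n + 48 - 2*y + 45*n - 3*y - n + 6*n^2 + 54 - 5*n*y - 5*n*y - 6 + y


(1) = 28*x + 24
(2) = b^2*(4*r + 12) + b*(-11*r^2 - 34*r - 3) - 3*r^3 - 6*r^2 + 9*r
(3) = -300*m^3 - 720*m^2 - 429*m + 70*y^3 + y^2*(120*m + 143) + y*(-370*m^2 - 211*m + 9) - 72
(4) = 8*c^2 - 48*c
(5) = 12*n^2 + 88*n - 2*y^2 + y*(-10*n - 4) + 96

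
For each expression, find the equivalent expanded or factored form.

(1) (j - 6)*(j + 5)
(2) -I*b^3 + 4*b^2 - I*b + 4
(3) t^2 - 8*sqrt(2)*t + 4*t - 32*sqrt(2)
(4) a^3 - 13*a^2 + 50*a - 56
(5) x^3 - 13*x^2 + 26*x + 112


(1) = j^2 - j - 30
(2) = (b - I)*(b + 4*I)*(-I*b + 1)
(3) = (t + 4)*(t - 8*sqrt(2))
(4) = (a - 7)*(a - 4)*(a - 2)
(5) = (x - 8)*(x - 7)*(x + 2)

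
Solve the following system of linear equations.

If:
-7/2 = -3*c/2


Then:
c = 7/3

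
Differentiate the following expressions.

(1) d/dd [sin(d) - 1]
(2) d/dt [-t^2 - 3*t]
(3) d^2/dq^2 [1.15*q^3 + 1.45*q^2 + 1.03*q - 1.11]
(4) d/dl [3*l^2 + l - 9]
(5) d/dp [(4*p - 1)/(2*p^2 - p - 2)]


(1) = cos(d)
(2) = -2*t - 3
(3) = 6.9*q + 2.9
(4) = 6*l + 1
(5) = (-8*p^2 + 4*p - 9)/(4*p^4 - 4*p^3 - 7*p^2 + 4*p + 4)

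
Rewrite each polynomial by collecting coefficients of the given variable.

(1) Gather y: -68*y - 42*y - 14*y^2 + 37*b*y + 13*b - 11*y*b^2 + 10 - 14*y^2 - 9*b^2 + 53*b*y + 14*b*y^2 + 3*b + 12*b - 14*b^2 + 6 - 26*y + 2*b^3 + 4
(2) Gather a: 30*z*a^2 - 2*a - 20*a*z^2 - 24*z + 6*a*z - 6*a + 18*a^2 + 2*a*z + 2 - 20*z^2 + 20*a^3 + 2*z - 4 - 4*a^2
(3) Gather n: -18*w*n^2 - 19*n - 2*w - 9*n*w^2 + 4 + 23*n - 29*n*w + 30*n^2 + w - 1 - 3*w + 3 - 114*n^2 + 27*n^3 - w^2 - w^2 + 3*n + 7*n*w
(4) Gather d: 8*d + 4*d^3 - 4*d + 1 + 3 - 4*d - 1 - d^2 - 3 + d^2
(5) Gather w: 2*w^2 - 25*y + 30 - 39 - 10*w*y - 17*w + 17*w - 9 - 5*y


(1) = 2*b^3 - 23*b^2 + 28*b + y^2*(14*b - 28) + y*(-11*b^2 + 90*b - 136) + 20
(2) = 20*a^3 + a^2*(30*z + 14) + a*(-20*z^2 + 8*z - 8) - 20*z^2 - 22*z - 2
(3) = 27*n^3 + n^2*(-18*w - 84) + n*(-9*w^2 - 22*w + 7) - 2*w^2 - 4*w + 6
(4) = 4*d^3
(5) = 2*w^2 - 10*w*y - 30*y - 18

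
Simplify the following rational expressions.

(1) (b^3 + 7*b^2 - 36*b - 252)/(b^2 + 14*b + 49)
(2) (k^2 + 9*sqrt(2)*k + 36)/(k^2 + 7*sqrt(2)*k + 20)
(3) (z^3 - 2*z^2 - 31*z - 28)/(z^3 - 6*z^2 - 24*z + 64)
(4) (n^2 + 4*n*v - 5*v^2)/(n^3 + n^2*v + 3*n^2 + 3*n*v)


(1) = (b^2 - 36)/(b + 7)
(2) = (k^2 + 9*sqrt(2)*k + 36)/(k^2 + 7*sqrt(2)*k + 20)
(3) = (z^2 - 6*z - 7)/(z^2 - 10*z + 16)
(4) = (n^2 + 4*n*v - 5*v^2)/(n^3 + n^2*v + 3*n^2 + 3*n*v)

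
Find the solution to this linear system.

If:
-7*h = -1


Then:
h = 1/7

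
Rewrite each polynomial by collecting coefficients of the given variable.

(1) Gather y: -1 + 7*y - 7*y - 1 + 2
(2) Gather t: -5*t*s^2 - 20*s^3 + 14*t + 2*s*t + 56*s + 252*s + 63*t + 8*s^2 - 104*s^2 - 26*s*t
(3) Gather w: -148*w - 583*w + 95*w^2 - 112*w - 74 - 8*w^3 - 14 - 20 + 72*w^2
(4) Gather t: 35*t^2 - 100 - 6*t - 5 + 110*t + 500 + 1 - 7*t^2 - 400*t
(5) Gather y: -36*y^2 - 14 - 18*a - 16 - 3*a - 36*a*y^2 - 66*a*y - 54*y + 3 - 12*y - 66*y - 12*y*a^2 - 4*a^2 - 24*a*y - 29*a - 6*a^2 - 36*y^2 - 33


(1) = 0
(2) = -20*s^3 - 96*s^2 + 308*s + t*(-5*s^2 - 24*s + 77)
(3) = -8*w^3 + 167*w^2 - 843*w - 108
(4) = 28*t^2 - 296*t + 396
(5) = -10*a^2 - 50*a + y^2*(-36*a - 72) + y*(-12*a^2 - 90*a - 132) - 60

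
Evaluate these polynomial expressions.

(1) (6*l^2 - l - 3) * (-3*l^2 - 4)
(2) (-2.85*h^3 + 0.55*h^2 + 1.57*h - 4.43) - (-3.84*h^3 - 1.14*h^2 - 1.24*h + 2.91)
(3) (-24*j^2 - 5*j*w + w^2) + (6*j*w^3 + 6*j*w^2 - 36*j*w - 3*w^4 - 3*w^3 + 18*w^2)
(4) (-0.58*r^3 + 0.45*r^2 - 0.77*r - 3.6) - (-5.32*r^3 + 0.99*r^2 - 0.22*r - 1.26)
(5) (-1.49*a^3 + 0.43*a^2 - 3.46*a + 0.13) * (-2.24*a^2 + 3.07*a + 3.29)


(1) = -18*l^4 + 3*l^3 - 15*l^2 + 4*l + 12
(2) = 0.99*h^3 + 1.69*h^2 + 2.81*h - 7.34
(3) = -24*j^2 + 6*j*w^3 + 6*j*w^2 - 41*j*w - 3*w^4 - 3*w^3 + 19*w^2
(4) = 4.74*r^3 - 0.54*r^2 - 0.55*r - 2.34
(5) = 3.3376*a^5 - 5.5375*a^4 + 4.1684*a^3 - 9.4987*a^2 - 10.9843*a + 0.4277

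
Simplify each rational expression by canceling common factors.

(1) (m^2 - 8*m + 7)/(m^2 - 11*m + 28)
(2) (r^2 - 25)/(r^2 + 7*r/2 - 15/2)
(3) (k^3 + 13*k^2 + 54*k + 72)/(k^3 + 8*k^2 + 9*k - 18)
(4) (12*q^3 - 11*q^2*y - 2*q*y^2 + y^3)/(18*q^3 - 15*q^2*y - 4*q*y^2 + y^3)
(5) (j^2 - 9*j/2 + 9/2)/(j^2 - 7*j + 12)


(1) = (m - 1)/(m - 4)
(2) = (2*r - 10)/(2*r - 3)
(3) = (k + 4)/(k - 1)
(4) = (-4*q + y)/(-6*q + y)
(5) = (2*j - 3)/(2*j - 8)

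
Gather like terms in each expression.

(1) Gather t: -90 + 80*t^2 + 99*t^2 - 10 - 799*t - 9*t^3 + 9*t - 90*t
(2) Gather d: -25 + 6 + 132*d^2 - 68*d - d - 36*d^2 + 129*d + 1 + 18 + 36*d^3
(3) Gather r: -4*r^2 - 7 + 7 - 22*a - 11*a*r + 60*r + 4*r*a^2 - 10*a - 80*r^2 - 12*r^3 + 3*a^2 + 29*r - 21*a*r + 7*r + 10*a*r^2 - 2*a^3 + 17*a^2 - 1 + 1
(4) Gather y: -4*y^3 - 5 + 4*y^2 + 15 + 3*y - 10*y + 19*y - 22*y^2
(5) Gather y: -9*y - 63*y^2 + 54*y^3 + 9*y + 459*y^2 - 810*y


(1) = -9*t^3 + 179*t^2 - 880*t - 100
(2) = 36*d^3 + 96*d^2 + 60*d
(3) = -2*a^3 + 20*a^2 - 32*a - 12*r^3 + r^2*(10*a - 84) + r*(4*a^2 - 32*a + 96)
(4) = -4*y^3 - 18*y^2 + 12*y + 10
(5) = 54*y^3 + 396*y^2 - 810*y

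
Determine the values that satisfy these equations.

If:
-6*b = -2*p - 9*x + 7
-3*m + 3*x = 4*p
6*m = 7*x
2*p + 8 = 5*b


Then:
b = 273/181
m = 1162/543
p = -83/362
x = 332/181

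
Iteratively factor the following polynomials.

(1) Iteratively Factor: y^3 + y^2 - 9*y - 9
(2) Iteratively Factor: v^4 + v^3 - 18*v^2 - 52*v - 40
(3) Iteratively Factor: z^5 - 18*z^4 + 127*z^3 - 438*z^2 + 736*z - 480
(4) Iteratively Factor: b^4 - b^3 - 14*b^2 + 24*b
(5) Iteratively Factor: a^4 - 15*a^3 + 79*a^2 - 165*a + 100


(1) = (y + 1)*(y^2 - 9) = (y + 1)*(y + 3)*(y - 3)
(2) = (v + 2)*(v^3 - v^2 - 16*v - 20) = (v - 5)*(v + 2)*(v^2 + 4*v + 4) = (v - 5)*(v + 2)^2*(v + 2)
(3) = (z - 4)*(z^4 - 14*z^3 + 71*z^2 - 154*z + 120) = (z - 4)*(z - 2)*(z^3 - 12*z^2 + 47*z - 60) = (z - 5)*(z - 4)*(z - 2)*(z^2 - 7*z + 12) = (z - 5)*(z - 4)^2*(z - 2)*(z - 3)
(4) = (b)*(b^3 - b^2 - 14*b + 24) = b*(b - 3)*(b^2 + 2*b - 8) = b*(b - 3)*(b + 4)*(b - 2)
(5) = (a - 4)*(a^3 - 11*a^2 + 35*a - 25) = (a - 5)*(a - 4)*(a^2 - 6*a + 5) = (a - 5)^2*(a - 4)*(a - 1)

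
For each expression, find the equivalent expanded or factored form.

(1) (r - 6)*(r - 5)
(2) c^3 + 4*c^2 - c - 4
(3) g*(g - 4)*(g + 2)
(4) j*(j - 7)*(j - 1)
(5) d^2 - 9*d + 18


(1) = r^2 - 11*r + 30
(2) = (c - 1)*(c + 1)*(c + 4)
(3) = g^3 - 2*g^2 - 8*g
(4) = j^3 - 8*j^2 + 7*j
(5) = (d - 6)*(d - 3)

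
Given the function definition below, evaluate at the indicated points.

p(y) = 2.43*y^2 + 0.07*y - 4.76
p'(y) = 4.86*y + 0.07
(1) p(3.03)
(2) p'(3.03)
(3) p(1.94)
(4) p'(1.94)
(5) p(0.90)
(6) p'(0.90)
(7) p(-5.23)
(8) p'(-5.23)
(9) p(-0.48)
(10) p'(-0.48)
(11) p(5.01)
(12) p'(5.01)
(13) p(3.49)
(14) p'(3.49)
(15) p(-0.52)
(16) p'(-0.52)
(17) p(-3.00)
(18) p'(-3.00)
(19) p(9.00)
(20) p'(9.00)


(1) = 17.76
(2) = 14.80
(3) = 4.52
(4) = 9.50
(5) = -2.73
(6) = 4.44
(7) = 61.34
(8) = -25.35
(9) = -4.23
(10) = -2.26
(11) = 56.58
(12) = 24.42
(13) = 25.08
(14) = 17.03
(15) = -4.14
(16) = -2.46
(17) = 16.90
(18) = -14.51
(19) = 192.70
(20) = 43.81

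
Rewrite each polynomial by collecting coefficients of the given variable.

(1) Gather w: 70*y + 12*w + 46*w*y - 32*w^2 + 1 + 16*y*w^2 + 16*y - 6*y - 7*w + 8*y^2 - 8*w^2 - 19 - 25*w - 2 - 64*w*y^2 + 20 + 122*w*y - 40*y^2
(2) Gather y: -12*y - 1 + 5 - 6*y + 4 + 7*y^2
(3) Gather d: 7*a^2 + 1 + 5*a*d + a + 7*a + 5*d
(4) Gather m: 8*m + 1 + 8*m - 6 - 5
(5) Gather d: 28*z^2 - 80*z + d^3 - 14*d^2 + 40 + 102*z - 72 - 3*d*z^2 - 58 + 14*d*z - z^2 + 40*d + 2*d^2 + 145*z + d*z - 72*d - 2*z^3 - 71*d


(1) = w^2*(16*y - 40) + w*(-64*y^2 + 168*y - 20) - 32*y^2 + 80*y
(2) = 7*y^2 - 18*y + 8
(3) = 7*a^2 + 8*a + d*(5*a + 5) + 1
(4) = 16*m - 10
(5) = d^3 - 12*d^2 + d*(-3*z^2 + 15*z - 103) - 2*z^3 + 27*z^2 + 167*z - 90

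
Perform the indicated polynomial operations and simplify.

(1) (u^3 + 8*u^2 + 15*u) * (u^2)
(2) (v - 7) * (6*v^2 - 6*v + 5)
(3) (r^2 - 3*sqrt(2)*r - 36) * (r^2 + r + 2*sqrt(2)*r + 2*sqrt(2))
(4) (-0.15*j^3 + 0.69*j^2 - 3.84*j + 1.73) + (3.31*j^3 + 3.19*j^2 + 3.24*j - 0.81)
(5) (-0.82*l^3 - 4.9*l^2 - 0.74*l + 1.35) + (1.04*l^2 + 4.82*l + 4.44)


(1) = u^5 + 8*u^4 + 15*u^3
(2) = 6*v^3 - 48*v^2 + 47*v - 35
(3) = r^4 - sqrt(2)*r^3 + r^3 - 48*r^2 - sqrt(2)*r^2 - 72*sqrt(2)*r - 48*r - 72*sqrt(2)
(4) = 3.16*j^3 + 3.88*j^2 - 0.6*j + 0.92
(5) = -0.82*l^3 - 3.86*l^2 + 4.08*l + 5.79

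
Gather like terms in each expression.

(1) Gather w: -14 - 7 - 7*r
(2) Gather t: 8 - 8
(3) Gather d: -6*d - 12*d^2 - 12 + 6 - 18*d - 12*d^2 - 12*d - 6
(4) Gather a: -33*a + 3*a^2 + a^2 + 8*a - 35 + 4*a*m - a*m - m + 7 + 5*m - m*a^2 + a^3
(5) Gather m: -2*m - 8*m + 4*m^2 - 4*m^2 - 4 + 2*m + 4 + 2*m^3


(1) = -7*r - 21
(2) = 0
(3) = -24*d^2 - 36*d - 12
(4) = a^3 + a^2*(4 - m) + a*(3*m - 25) + 4*m - 28
(5) = 2*m^3 - 8*m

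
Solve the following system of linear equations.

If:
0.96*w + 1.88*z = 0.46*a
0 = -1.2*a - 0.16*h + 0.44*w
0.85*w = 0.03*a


Then:
a = 4.41192711209277*z
h = -32.6612368856985*z
w = 0.155715074544451*z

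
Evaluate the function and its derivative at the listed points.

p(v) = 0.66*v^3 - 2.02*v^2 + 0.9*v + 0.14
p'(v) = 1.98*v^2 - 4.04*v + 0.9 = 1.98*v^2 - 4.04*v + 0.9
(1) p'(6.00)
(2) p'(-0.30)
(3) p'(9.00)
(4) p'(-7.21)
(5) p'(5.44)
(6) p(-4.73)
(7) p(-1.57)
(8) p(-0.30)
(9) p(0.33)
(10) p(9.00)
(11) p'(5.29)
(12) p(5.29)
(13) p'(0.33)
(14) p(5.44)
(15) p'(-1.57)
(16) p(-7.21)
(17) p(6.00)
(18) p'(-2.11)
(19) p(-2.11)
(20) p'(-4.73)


(1) = 47.94
(2) = 2.29
(3) = 124.92
(4) = 132.96
(5) = 37.52
(6) = -119.15
(7) = -8.81
(8) = -0.33
(9) = 0.24
(10) = 325.76
(11) = 34.94
(12) = 46.08
(13) = -0.22
(14) = 51.51
(15) = 12.12
(16) = -358.73
(17) = 75.38
(18) = 18.24
(19) = -16.95
(20) = 64.31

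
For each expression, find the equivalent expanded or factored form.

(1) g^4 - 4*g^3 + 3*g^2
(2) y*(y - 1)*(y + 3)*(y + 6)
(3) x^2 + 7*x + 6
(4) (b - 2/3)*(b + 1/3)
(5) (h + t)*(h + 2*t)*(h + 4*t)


(1) = g^2*(g - 3)*(g - 1)
(2) = y^4 + 8*y^3 + 9*y^2 - 18*y
(3) = (x + 1)*(x + 6)
(4) = b^2 - b/3 - 2/9
(5) = h^3 + 7*h^2*t + 14*h*t^2 + 8*t^3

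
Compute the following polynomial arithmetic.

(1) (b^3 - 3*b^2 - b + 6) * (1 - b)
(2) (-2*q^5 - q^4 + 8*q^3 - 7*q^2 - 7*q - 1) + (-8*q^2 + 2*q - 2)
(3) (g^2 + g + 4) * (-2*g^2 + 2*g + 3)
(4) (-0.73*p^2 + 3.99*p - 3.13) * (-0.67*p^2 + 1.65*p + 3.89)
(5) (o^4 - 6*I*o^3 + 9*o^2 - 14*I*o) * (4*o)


(1) = -b^4 + 4*b^3 - 2*b^2 - 7*b + 6
(2) = -2*q^5 - q^4 + 8*q^3 - 15*q^2 - 5*q - 3
(3) = -2*g^4 - 3*g^2 + 11*g + 12
(4) = 0.4891*p^4 - 3.8778*p^3 + 5.8409*p^2 + 10.3566*p - 12.1757
(5) = 4*o^5 - 24*I*o^4 + 36*o^3 - 56*I*o^2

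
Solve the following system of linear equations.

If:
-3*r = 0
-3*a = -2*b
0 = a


Then:
a = 0
b = 0
r = 0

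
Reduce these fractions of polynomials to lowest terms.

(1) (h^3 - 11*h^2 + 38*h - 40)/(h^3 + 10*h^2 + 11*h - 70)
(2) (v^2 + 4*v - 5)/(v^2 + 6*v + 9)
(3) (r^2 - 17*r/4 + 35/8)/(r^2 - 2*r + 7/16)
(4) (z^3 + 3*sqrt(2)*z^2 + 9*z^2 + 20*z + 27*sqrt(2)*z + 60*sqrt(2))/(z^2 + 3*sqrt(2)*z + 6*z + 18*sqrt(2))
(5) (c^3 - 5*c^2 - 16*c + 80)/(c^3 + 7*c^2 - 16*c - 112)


(1) = (h^2 - 9*h + 20)/(h^2 + 12*h + 35)
(2) = (v^2 + 4*v - 5)/(v^2 + 6*v + 9)
(3) = (4*r - 10)/(4*r - 1)
(4) = (z^2 + 9*z + 20)/(z + 6)
(5) = (c - 5)/(c + 7)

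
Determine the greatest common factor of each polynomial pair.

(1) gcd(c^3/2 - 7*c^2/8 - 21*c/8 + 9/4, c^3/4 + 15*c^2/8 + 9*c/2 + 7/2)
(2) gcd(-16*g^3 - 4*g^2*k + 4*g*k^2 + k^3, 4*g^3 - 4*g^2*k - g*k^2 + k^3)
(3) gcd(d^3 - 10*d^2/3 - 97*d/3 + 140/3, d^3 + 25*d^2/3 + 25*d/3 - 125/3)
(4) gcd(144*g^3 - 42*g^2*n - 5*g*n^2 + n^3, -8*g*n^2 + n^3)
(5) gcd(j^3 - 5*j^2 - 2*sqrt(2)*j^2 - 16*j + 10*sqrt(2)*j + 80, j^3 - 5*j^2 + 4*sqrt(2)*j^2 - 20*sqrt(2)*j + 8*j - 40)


(1) = c + 2
(2) = gcd((-2*g + k)*(2*g + k)*(4*g + k), (-2*g + k)*(-g + k)*(2*g + k)) = 4*g^2 - k^2
(3) = d + 5
(4) = 8*g - n
(5) = gcd((j - 5)*(j - 4*sqrt(2))*(j + 2*sqrt(2)), (j - 5)*(j + 2*sqrt(2))^2) = j^2 + j*(-5 + 2*sqrt(2)) - 10*sqrt(2)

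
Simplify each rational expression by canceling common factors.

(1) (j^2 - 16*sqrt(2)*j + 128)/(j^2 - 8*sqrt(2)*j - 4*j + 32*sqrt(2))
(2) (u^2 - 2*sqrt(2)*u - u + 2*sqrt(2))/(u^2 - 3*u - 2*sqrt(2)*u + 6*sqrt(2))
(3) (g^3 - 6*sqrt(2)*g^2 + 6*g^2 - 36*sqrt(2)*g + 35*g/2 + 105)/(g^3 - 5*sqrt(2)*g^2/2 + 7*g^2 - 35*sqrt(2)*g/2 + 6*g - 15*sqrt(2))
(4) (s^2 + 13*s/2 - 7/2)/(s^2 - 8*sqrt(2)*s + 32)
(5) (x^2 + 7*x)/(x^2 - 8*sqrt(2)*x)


(1) = (j - 8*sqrt(2))/(j - 4)
(2) = (u - 1)/(u - 3)
(3) = (4*g - 14*sqrt(2))/(4*g + 4)
(4) = (2*s^2 + 13*s - 7)/(2*s^2 - 16*sqrt(2)*s + 64)
(5) = (x + 7)/(x - 8*sqrt(2))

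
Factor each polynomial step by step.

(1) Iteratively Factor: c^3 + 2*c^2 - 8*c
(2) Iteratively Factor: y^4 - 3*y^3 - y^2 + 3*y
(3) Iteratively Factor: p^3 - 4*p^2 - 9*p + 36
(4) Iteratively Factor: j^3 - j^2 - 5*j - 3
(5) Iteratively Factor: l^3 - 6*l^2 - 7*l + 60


(1) = (c)*(c^2 + 2*c - 8) = c*(c + 4)*(c - 2)
(2) = (y - 3)*(y^3 - y) = y*(y - 3)*(y^2 - 1) = y*(y - 3)*(y + 1)*(y - 1)
(3) = (p - 3)*(p^2 - p - 12) = (p - 3)*(p + 3)*(p - 4)
(4) = (j + 1)*(j^2 - 2*j - 3) = (j - 3)*(j + 1)*(j + 1)
(5) = (l - 5)*(l^2 - l - 12) = (l - 5)*(l - 4)*(l + 3)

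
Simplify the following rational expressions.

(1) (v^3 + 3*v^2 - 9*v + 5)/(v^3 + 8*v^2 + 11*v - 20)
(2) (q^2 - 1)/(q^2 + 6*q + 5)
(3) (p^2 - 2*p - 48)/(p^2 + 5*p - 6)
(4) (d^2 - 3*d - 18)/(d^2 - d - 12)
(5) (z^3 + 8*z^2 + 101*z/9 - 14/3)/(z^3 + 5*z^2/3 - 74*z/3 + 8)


(1) = (v - 1)/(v + 4)
(2) = (q - 1)/(q + 5)
(3) = (p - 8)/(p - 1)
(4) = (d - 6)/(d - 4)
(5) = (3*z + 7)/(3*z - 12)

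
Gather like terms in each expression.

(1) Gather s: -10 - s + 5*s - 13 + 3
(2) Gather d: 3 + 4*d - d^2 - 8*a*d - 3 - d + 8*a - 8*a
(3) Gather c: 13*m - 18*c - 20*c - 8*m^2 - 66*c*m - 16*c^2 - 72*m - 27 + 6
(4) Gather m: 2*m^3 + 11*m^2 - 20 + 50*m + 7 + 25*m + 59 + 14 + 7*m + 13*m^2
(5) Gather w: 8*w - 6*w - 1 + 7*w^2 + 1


(1) = 4*s - 20
(2) = -d^2 + d*(3 - 8*a)
(3) = -16*c^2 + c*(-66*m - 38) - 8*m^2 - 59*m - 21
(4) = 2*m^3 + 24*m^2 + 82*m + 60
(5) = 7*w^2 + 2*w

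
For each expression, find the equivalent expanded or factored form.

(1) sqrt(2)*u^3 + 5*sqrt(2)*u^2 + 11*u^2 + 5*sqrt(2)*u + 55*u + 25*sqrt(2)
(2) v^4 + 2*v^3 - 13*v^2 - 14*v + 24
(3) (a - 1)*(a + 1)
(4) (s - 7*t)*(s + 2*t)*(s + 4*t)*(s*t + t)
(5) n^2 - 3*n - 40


(1) = (u + 5)*(u + 5*sqrt(2))*(sqrt(2)*u + 1)
(2) = (v - 3)*(v - 1)*(v + 2)*(v + 4)
(3) = a^2 - 1
(4) = s^4*t - s^3*t^2 + s^3*t - 34*s^2*t^3 - s^2*t^2 - 56*s*t^4 - 34*s*t^3 - 56*t^4
(5) = (n - 8)*(n + 5)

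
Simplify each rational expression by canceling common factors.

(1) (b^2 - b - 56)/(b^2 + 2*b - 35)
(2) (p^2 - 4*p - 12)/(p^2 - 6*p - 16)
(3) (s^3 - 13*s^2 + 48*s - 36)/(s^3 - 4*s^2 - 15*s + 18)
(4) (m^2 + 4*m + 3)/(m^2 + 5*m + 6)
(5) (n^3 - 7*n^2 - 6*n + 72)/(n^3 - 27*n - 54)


(1) = (b - 8)/(b - 5)
(2) = (p - 6)/(p - 8)
(3) = (s - 6)/(s + 3)
(4) = (m + 1)/(m + 2)
(5) = (n - 4)/(n + 3)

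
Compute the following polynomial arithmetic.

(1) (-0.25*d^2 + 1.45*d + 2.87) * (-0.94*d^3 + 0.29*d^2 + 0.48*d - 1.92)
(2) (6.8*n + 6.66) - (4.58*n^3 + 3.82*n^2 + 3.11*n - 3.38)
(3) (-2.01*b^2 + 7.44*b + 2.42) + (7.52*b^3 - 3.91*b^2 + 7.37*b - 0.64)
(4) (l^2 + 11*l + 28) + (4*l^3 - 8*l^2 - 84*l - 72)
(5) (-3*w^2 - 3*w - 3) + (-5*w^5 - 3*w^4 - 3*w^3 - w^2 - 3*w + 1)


(1) = 0.235*d^5 - 1.4355*d^4 - 2.3973*d^3 + 2.0083*d^2 - 1.4064*d - 5.5104
(2) = -4.58*n^3 - 3.82*n^2 + 3.69*n + 10.04
(3) = 7.52*b^3 - 5.92*b^2 + 14.81*b + 1.78
(4) = 4*l^3 - 7*l^2 - 73*l - 44
(5) = -5*w^5 - 3*w^4 - 3*w^3 - 4*w^2 - 6*w - 2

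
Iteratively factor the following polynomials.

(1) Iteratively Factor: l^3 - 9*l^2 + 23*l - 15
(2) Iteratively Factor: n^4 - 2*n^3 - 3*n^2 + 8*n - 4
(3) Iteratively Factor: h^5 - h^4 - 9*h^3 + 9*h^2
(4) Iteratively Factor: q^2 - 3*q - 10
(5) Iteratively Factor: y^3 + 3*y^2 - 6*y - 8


(1) = (l - 5)*(l^2 - 4*l + 3) = (l - 5)*(l - 3)*(l - 1)
(2) = (n - 1)*(n^3 - n^2 - 4*n + 4) = (n - 1)*(n + 2)*(n^2 - 3*n + 2) = (n - 1)^2*(n + 2)*(n - 2)
(3) = (h - 3)*(h^4 + 2*h^3 - 3*h^2) = h*(h - 3)*(h^3 + 2*h^2 - 3*h) = h^2*(h - 3)*(h^2 + 2*h - 3) = h^2*(h - 3)*(h - 1)*(h + 3)
(4) = (q + 2)*(q - 5)
(5) = (y - 2)*(y^2 + 5*y + 4) = (y - 2)*(y + 1)*(y + 4)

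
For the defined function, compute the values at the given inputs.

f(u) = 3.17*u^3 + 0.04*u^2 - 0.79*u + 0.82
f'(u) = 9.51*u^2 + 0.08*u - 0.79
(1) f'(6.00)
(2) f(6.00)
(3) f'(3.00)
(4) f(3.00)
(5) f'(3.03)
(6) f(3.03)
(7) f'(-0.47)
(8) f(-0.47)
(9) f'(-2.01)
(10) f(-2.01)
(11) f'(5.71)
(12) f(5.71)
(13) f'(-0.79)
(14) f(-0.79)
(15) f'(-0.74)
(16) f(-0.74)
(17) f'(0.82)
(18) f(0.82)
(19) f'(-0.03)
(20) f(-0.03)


(1) = 342.05
(2) = 682.24
(3) = 85.04
(4) = 84.40
(5) = 86.76
(6) = 86.98
(7) = 1.27
(8) = 0.87
(9) = 37.47
(10) = -23.17
(11) = 309.73
(12) = 587.77
(13) = 5.08
(14) = -0.09
(15) = 4.36
(16) = 0.14
(17) = 5.67
(18) = 1.95
(19) = -0.78
(20) = 0.84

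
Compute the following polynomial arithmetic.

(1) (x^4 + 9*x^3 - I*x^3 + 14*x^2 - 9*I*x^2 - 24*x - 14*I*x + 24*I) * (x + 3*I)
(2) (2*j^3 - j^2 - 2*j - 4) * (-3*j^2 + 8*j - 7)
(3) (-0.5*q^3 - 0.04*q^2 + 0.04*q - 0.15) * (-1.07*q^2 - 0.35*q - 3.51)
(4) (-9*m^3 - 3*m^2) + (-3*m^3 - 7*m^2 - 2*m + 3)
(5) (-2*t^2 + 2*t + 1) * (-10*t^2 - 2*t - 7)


(1) = x^5 + 9*x^4 + 2*I*x^4 + 17*x^3 + 18*I*x^3 + 3*x^2 + 28*I*x^2 + 42*x - 48*I*x - 72
(2) = -6*j^5 + 19*j^4 - 16*j^3 + 3*j^2 - 18*j + 28
(3) = 0.535*q^5 + 0.2178*q^4 + 1.7262*q^3 + 0.2869*q^2 - 0.0879*q + 0.5265
(4) = -12*m^3 - 10*m^2 - 2*m + 3
(5) = 20*t^4 - 16*t^3 - 16*t - 7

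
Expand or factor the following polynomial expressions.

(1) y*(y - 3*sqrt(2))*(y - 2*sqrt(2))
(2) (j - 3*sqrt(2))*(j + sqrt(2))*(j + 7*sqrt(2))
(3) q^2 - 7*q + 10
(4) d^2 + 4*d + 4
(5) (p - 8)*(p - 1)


(1) = y^3 - 5*sqrt(2)*y^2 + 12*y
(2) = j^3 + 5*sqrt(2)*j^2 - 34*j - 42*sqrt(2)
(3) = (q - 5)*(q - 2)
(4) = (d + 2)^2
(5) = p^2 - 9*p + 8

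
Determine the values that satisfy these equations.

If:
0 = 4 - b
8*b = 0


Then:
No Solution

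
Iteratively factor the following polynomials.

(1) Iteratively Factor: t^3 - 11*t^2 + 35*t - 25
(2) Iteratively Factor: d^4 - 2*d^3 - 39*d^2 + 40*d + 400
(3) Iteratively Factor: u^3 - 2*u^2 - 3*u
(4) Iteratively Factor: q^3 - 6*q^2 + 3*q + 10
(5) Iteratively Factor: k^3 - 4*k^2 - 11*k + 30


(1) = (t - 1)*(t^2 - 10*t + 25) = (t - 5)*(t - 1)*(t - 5)
(2) = (d - 5)*(d^3 + 3*d^2 - 24*d - 80) = (d - 5)^2*(d^2 + 8*d + 16) = (d - 5)^2*(d + 4)*(d + 4)
(3) = (u - 3)*(u^2 + u) = u*(u - 3)*(u + 1)
(4) = (q - 5)*(q^2 - q - 2) = (q - 5)*(q + 1)*(q - 2)
(5) = (k - 5)*(k^2 + k - 6) = (k - 5)*(k - 2)*(k + 3)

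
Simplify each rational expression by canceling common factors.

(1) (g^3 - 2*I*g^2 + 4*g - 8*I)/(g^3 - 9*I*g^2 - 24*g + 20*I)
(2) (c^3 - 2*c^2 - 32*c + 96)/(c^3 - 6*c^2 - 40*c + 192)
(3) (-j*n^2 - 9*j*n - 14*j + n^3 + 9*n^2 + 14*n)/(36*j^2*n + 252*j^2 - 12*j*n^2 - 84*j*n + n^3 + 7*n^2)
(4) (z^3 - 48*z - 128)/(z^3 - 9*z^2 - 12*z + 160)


(1) = (g + 2*I)/(g - 5*I)
(2) = (c - 4)/(c - 8)
(3) = (-j*n - 2*j + n^2 + 2*n)/(36*j^2 - 12*j*n + n^2)
(4) = (z + 4)/(z - 5)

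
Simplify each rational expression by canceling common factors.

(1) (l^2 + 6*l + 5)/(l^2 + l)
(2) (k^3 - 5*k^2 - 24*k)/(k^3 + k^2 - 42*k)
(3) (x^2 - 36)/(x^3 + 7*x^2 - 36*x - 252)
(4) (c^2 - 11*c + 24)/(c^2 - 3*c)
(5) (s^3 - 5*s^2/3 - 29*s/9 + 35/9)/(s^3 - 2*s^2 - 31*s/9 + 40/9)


(1) = (l + 5)/l
(2) = (k^2 - 5*k - 24)/(k^2 + k - 42)
(3) = 1/(x + 7)
(4) = (c - 8)/c
(5) = (3*s - 7)/(3*s - 8)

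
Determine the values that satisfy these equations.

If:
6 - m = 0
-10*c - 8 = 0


Then:
c = -4/5
m = 6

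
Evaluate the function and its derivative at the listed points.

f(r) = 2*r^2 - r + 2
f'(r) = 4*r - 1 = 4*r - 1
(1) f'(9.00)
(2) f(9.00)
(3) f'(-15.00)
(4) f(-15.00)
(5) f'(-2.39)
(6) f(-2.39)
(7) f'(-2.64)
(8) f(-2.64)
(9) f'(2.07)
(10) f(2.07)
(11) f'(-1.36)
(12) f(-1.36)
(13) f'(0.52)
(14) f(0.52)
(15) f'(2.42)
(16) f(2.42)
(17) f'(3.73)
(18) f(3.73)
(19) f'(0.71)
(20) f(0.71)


(1) = 35.00
(2) = 155.00
(3) = -61.00
(4) = 467.00
(5) = -10.56
(6) = 15.81
(7) = -11.56
(8) = 18.58
(9) = 7.28
(10) = 8.50
(11) = -6.44
(12) = 7.06
(13) = 1.08
(14) = 2.02
(15) = 8.68
(16) = 11.29
(17) = 13.92
(18) = 26.10
(19) = 1.84
(20) = 2.30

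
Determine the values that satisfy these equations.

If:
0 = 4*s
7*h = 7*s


Then:
h = 0
s = 0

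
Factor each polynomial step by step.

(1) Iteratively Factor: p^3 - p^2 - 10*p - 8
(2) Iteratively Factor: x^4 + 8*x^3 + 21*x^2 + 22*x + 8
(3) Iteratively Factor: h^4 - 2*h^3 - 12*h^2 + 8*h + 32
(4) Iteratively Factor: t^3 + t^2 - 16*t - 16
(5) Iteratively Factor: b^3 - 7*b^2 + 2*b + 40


(1) = (p + 1)*(p^2 - 2*p - 8) = (p - 4)*(p + 1)*(p + 2)
(2) = (x + 2)*(x^3 + 6*x^2 + 9*x + 4) = (x + 1)*(x + 2)*(x^2 + 5*x + 4) = (x + 1)*(x + 2)*(x + 4)*(x + 1)
(3) = (h - 4)*(h^3 + 2*h^2 - 4*h - 8) = (h - 4)*(h + 2)*(h^2 - 4) = (h - 4)*(h + 2)^2*(h - 2)
(4) = (t + 1)*(t^2 - 16) = (t + 1)*(t + 4)*(t - 4)
(5) = (b - 5)*(b^2 - 2*b - 8) = (b - 5)*(b + 2)*(b - 4)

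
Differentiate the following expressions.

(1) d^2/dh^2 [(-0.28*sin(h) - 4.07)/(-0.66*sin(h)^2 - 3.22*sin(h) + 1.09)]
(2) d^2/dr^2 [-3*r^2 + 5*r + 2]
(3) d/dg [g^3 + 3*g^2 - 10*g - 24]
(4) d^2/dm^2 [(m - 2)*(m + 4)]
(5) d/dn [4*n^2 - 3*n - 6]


(1) = (-0.121968*sin(h)^5 - 6.496512*sin(h)^4 - 26.913348*sin(h)^3 - 44.256612*sin(h)^2 + 38.488422*sin(h) + 92.22018)/(0.66*sin(h)^2 + 3.22*sin(h) - 1.09)^3
(2) = -6
(3) = 3*g^2 + 6*g - 10
(4) = 2
(5) = 8*n - 3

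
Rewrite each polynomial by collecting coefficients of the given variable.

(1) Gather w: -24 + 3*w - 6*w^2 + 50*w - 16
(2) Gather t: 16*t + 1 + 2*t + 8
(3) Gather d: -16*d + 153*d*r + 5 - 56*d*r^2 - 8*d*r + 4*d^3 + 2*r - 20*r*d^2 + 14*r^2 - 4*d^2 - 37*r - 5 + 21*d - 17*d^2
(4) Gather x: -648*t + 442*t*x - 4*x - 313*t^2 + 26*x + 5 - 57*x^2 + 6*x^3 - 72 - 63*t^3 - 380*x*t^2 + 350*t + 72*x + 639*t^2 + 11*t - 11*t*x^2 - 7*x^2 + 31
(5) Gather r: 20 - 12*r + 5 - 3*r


(1) = -6*w^2 + 53*w - 40
(2) = 18*t + 9
(3) = 4*d^3 + d^2*(-20*r - 21) + d*(-56*r^2 + 145*r + 5) + 14*r^2 - 35*r
(4) = -63*t^3 + 326*t^2 - 287*t + 6*x^3 + x^2*(-11*t - 64) + x*(-380*t^2 + 442*t + 94) - 36
(5) = 25 - 15*r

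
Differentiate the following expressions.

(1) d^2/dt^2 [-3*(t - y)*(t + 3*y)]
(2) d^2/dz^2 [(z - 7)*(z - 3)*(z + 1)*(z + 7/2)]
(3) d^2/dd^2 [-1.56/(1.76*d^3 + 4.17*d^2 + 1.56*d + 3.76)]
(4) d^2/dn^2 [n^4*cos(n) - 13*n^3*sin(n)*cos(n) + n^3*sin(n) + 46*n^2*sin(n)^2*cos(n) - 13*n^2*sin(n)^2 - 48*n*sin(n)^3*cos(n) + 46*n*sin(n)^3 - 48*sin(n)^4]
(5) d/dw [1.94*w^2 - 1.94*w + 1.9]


(1) = -6
(2) = 12*z^2 - 33*z - 41
(3) = ((16.4736*d + 13.0104)*(1.76*d^3 + 4.17*d^2 + 1.56*d + 3.76) - 1.56*(5.28*d^2 + 8.34*d + 1.56)*(10.56*d^2 + 16.68*d + 3.12))/(1.76*d^3 + 4.17*d^2 + 1.56*d + 3.76)^3
(4) = -n^4*cos(n) - 9*n^3*sin(n) + 26*n^3*sin(2*n) + 13*n^2*cos(n)/2 - 104*n^2*cos(2*n) + 207*n^2*cos(3*n)/2 - 149*n*sin(n)/2 - 43*n*sin(2*n) + 483*n*sin(3*n)/2 - 96*n*sin(4*n) + 92*cos(n) + 288*cos(2*n)^2 - 131*cos(2*n) - 92*cos(3*n) - 157
(5) = 3.88*w - 1.94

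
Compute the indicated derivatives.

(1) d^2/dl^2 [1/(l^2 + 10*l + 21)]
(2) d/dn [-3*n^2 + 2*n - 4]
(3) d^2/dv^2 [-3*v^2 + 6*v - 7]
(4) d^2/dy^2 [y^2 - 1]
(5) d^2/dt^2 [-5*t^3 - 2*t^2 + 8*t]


(1) = 2*(-l^2 - 10*l + 4*(l + 5)^2 - 21)/(l^2 + 10*l + 21)^3
(2) = 2 - 6*n
(3) = -6
(4) = 2
(5) = -30*t - 4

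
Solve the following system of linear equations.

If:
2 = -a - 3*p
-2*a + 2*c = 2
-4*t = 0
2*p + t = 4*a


Then:
a = -2/7
c = 5/7
p = -4/7
t = 0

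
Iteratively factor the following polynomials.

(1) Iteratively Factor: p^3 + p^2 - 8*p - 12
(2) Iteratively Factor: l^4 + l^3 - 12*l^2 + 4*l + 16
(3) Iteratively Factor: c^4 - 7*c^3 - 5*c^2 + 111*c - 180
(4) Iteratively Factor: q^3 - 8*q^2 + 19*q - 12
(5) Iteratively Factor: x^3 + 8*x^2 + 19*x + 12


(1) = (p - 3)*(p^2 + 4*p + 4) = (p - 3)*(p + 2)*(p + 2)
(2) = (l - 2)*(l^3 + 3*l^2 - 6*l - 8) = (l - 2)*(l + 4)*(l^2 - l - 2) = (l - 2)^2*(l + 4)*(l + 1)
(3) = (c - 3)*(c^3 - 4*c^2 - 17*c + 60) = (c - 5)*(c - 3)*(c^2 + c - 12) = (c - 5)*(c - 3)^2*(c + 4)
(4) = (q - 4)*(q^2 - 4*q + 3) = (q - 4)*(q - 1)*(q - 3)
(5) = (x + 3)*(x^2 + 5*x + 4) = (x + 1)*(x + 3)*(x + 4)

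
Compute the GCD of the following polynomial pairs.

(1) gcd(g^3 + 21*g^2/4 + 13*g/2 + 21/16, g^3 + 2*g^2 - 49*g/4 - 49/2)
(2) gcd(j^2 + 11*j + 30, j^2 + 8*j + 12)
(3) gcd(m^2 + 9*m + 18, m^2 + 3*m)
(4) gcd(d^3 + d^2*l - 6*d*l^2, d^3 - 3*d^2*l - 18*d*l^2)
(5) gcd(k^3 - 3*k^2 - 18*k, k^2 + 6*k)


(1) = gcd((g + 1/4)*(g + 3/2)*(g + 7/2), (g - 7/2)*(g + 2)*(g + 7/2)) = g + 7/2
(2) = gcd((j + 5)*(j + 6), (j + 2)*(j + 6)) = j + 6
(3) = m + 3
(4) = gcd(d*(d - 2*l)*(d + 3*l), d*(d - 6*l)*(d + 3*l)) = d^2 + 3*d*l
(5) = gcd(k*(k - 6)*(k + 3), k*(k + 6)) = k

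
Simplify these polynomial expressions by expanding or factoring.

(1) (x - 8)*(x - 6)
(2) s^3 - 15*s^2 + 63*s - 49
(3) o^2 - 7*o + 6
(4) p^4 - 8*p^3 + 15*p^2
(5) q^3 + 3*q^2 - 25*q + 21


(1) = x^2 - 14*x + 48
(2) = (s - 7)^2*(s - 1)
(3) = (o - 6)*(o - 1)
(4) = p^2*(p - 5)*(p - 3)
(5) = (q - 3)*(q - 1)*(q + 7)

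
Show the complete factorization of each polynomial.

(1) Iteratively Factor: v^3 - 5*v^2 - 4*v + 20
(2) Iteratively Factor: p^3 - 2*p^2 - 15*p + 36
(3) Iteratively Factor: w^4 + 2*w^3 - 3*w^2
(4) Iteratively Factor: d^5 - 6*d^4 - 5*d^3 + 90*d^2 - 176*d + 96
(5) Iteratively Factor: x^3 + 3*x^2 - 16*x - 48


(1) = (v + 2)*(v^2 - 7*v + 10) = (v - 5)*(v + 2)*(v - 2)
(2) = (p - 3)*(p^2 + p - 12) = (p - 3)*(p + 4)*(p - 3)
(3) = (w)*(w^3 + 2*w^2 - 3*w) = w*(w + 3)*(w^2 - w) = w^2*(w + 3)*(w - 1)
(4) = (d + 4)*(d^4 - 10*d^3 + 35*d^2 - 50*d + 24) = (d - 1)*(d + 4)*(d^3 - 9*d^2 + 26*d - 24) = (d - 4)*(d - 1)*(d + 4)*(d^2 - 5*d + 6) = (d - 4)*(d - 3)*(d - 1)*(d + 4)*(d - 2)
(5) = (x - 4)*(x^2 + 7*x + 12) = (x - 4)*(x + 4)*(x + 3)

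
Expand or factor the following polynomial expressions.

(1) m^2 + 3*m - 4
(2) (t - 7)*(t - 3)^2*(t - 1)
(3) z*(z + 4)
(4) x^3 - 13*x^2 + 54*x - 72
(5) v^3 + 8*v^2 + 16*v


(1) = (m - 1)*(m + 4)
(2) = t^4 - 14*t^3 + 64*t^2 - 114*t + 63
(3) = z^2 + 4*z
(4) = (x - 6)*(x - 4)*(x - 3)
(5) = v*(v + 4)^2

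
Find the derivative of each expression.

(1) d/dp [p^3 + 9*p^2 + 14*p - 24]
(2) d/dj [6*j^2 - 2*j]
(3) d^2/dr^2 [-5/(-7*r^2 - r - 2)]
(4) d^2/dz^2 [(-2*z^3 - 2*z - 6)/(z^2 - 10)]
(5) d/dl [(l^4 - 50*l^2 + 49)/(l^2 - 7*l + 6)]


(1) = 3*p^2 + 18*p + 14
(2) = 12*j - 2
(3) = 10*(-49*r^2 - 7*r + (14*r + 1)^2 - 14)/(7*r^2 + r + 2)^3
(4) = 4*(-11*z^3 - 9*z^2 - 330*z - 30)/(z^6 - 30*z^4 + 300*z^2 - 1000)
(5) = (2*l^3 - 17*l^2 - 12*l + 343)/(l^2 - 12*l + 36)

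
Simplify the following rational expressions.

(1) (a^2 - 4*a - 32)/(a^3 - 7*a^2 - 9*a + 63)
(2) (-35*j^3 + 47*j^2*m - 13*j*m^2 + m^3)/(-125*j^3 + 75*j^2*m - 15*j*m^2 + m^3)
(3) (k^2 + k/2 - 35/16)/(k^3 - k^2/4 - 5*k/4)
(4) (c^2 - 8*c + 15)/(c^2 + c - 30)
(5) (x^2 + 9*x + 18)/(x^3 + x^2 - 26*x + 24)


(1) = (a^2 - 4*a - 32)/(a^3 - 7*a^2 - 9*a + 63)
(2) = (7*j^2 - 8*j*m + m^2)/(25*j^2 - 10*j*m + m^2)
(3) = (4*k + 7)/(4*k^2 + 4*k)
(4) = (c - 3)/(c + 6)
(5) = (x + 3)/(x^2 - 5*x + 4)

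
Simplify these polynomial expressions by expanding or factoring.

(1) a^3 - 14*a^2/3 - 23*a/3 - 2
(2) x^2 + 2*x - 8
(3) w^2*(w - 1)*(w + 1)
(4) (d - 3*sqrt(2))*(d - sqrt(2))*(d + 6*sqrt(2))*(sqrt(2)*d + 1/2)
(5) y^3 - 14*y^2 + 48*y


(1) = (a - 6)*(a + 1/3)*(a + 1)
(2) = (x - 2)*(x + 4)
(3) = w^4 - w^2
(4) = sqrt(2)*d^4 + 9*d^3/2 - 41*sqrt(2)*d^2 + 51*d + 18*sqrt(2)
(5) = y*(y - 8)*(y - 6)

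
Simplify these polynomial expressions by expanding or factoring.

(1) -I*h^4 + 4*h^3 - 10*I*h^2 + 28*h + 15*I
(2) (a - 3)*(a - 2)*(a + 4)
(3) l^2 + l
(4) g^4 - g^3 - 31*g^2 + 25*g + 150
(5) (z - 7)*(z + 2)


(1) = (h - 3*I)*(h + I)*(h + 5*I)*(-I*h + 1)
(2) = a^3 - a^2 - 14*a + 24
(3) = l*(l + 1)
(4) = (g - 5)*(g - 3)*(g + 2)*(g + 5)
(5) = z^2 - 5*z - 14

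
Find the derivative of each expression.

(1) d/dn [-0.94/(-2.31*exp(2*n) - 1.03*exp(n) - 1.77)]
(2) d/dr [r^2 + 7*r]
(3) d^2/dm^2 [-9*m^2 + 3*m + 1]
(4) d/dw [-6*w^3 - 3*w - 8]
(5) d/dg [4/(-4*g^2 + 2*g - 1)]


(1) = (-4.3428*exp(n) - 0.9682)*exp(n)/(2.31*exp(2*n) + 1.03*exp(n) + 1.77)^2
(2) = 2*r + 7
(3) = -18
(4) = -18*w^2 - 3
(5) = 8*(4*g - 1)/(4*g^2 - 2*g + 1)^2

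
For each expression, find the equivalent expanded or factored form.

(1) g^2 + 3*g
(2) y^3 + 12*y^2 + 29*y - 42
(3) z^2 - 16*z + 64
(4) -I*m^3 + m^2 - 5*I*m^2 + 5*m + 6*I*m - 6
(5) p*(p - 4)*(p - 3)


(1) = g*(g + 3)
(2) = (y - 1)*(y + 6)*(y + 7)
(3) = (z - 8)^2
(4) = (m - 1)*(m + 6)*(-I*m + 1)
(5) = p^3 - 7*p^2 + 12*p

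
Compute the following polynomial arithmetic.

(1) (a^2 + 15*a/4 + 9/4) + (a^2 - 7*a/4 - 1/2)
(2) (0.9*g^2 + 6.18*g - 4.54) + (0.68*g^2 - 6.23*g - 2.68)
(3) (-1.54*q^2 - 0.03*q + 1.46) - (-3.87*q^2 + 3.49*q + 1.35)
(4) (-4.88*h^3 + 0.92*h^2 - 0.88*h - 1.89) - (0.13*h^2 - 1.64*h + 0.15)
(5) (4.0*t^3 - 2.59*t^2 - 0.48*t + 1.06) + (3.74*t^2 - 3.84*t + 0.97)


(1) = 2*a^2 + 2*a + 7/4
(2) = 1.58*g^2 - 0.05*g - 7.22
(3) = 2.33*q^2 - 3.52*q + 0.11
(4) = -4.88*h^3 + 0.79*h^2 + 0.76*h - 2.04
(5) = 4.0*t^3 + 1.15*t^2 - 4.32*t + 2.03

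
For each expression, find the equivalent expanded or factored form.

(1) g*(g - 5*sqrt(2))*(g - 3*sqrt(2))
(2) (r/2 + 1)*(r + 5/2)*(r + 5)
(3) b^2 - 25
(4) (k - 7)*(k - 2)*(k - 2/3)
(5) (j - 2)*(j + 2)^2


(1) = g^3 - 8*sqrt(2)*g^2 + 30*g
(2) = r^3/2 + 19*r^2/4 + 55*r/4 + 25/2
(3) = (b - 5)*(b + 5)
(4) = k^3 - 29*k^2/3 + 20*k - 28/3
(5) = j^3 + 2*j^2 - 4*j - 8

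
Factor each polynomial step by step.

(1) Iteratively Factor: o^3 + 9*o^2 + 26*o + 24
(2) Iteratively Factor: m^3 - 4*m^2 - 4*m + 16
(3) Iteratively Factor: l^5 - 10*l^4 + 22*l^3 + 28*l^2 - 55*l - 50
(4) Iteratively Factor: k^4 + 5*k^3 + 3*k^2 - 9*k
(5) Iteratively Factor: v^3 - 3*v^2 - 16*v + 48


(1) = (o + 3)*(o^2 + 6*o + 8) = (o + 3)*(o + 4)*(o + 2)
(2) = (m - 2)*(m^2 - 2*m - 8) = (m - 2)*(m + 2)*(m - 4)
(3) = (l - 2)*(l^4 - 8*l^3 + 6*l^2 + 40*l + 25) = (l - 2)*(l + 1)*(l^3 - 9*l^2 + 15*l + 25) = (l - 5)*(l - 2)*(l + 1)*(l^2 - 4*l - 5) = (l - 5)^2*(l - 2)*(l + 1)*(l + 1)
(4) = (k + 3)*(k^3 + 2*k^2 - 3*k) = k*(k + 3)*(k^2 + 2*k - 3) = k*(k + 3)^2*(k - 1)
(5) = (v + 4)*(v^2 - 7*v + 12) = (v - 4)*(v + 4)*(v - 3)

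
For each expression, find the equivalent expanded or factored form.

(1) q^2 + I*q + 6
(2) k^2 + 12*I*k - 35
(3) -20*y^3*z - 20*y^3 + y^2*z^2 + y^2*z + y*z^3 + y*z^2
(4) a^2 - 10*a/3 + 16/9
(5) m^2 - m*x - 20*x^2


(1) = (q - 2*I)*(q + 3*I)
(2) = (k + 5*I)*(k + 7*I)
(3) = (-4*y + z)*(5*y + z)*(y*z + y)
(4) = (a - 8/3)*(a - 2/3)
(5) = (m - 5*x)*(m + 4*x)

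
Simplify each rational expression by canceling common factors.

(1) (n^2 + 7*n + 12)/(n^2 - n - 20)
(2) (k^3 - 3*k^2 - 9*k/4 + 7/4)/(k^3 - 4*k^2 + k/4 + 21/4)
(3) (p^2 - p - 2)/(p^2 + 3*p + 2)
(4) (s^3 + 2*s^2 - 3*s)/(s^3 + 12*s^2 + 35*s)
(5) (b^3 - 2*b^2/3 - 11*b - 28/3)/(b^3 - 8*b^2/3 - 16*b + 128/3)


(1) = (n + 3)/(n - 5)
(2) = (2*k - 1)/(2*k - 3)
(3) = (p - 2)/(p + 2)
(4) = (s^2 + 2*s - 3)/(s^2 + 12*s + 35)
(5) = (3*b^2 + 10*b + 7)/(3*b^2 + 4*b - 32)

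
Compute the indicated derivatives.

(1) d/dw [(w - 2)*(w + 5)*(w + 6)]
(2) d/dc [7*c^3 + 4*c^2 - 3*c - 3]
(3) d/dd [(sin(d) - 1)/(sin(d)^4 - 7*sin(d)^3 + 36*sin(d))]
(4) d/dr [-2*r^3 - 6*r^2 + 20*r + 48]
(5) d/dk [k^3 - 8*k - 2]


(1) = 3*w^2 + 18*w + 8
(2) = 21*c^2 + 8*c - 3
(3) = 3*(-sin(d)^2 + 6*sin(d) - 7 + 12/sin(d)^2)*cos(d)/((sin(d) - 6)^2*(sin(d) - 3)^2*(sin(d) + 2)^2)
(4) = -6*r^2 - 12*r + 20
(5) = 3*k^2 - 8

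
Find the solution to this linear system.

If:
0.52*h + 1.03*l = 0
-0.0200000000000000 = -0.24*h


Then:
h = 0.08
l = -0.04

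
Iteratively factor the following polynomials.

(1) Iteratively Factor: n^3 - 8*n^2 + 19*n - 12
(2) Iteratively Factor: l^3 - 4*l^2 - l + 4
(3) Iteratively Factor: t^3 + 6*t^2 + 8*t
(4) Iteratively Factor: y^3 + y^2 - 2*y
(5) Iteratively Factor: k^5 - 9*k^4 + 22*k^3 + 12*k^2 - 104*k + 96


(1) = (n - 3)*(n^2 - 5*n + 4) = (n - 3)*(n - 1)*(n - 4)
(2) = (l - 4)*(l^2 - 1) = (l - 4)*(l + 1)*(l - 1)
(3) = (t + 4)*(t^2 + 2*t) = t*(t + 4)*(t + 2)
(4) = (y + 2)*(y^2 - y) = (y - 1)*(y + 2)*(y)
(5) = (k - 2)*(k^4 - 7*k^3 + 8*k^2 + 28*k - 48) = (k - 4)*(k - 2)*(k^3 - 3*k^2 - 4*k + 12) = (k - 4)*(k - 2)*(k + 2)*(k^2 - 5*k + 6) = (k - 4)*(k - 3)*(k - 2)*(k + 2)*(k - 2)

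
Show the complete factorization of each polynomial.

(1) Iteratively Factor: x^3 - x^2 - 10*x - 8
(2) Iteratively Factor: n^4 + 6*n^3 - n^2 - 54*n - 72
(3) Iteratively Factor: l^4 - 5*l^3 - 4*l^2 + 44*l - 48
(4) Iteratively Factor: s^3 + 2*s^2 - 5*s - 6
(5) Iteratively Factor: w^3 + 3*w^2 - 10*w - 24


(1) = (x + 1)*(x^2 - 2*x - 8) = (x - 4)*(x + 1)*(x + 2)
(2) = (n + 2)*(n^3 + 4*n^2 - 9*n - 36) = (n + 2)*(n + 4)*(n^2 - 9) = (n - 3)*(n + 2)*(n + 4)*(n + 3)
(3) = (l - 2)*(l^3 - 3*l^2 - 10*l + 24) = (l - 2)^2*(l^2 - l - 12) = (l - 4)*(l - 2)^2*(l + 3)
(4) = (s - 2)*(s^2 + 4*s + 3) = (s - 2)*(s + 3)*(s + 1)
(5) = (w - 3)*(w^2 + 6*w + 8) = (w - 3)*(w + 2)*(w + 4)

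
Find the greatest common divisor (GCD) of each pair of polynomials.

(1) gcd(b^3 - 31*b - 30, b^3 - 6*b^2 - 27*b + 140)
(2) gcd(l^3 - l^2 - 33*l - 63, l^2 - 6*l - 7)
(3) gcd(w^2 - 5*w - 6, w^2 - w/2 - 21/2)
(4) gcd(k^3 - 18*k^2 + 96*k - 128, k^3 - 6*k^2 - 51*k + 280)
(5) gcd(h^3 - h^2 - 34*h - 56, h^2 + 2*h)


(1) = b + 5
(2) = l - 7
(3) = gcd((w - 6)*(w + 1), (w - 7/2)*(w + 3)) = 1
(4) = k - 8
(5) = h + 2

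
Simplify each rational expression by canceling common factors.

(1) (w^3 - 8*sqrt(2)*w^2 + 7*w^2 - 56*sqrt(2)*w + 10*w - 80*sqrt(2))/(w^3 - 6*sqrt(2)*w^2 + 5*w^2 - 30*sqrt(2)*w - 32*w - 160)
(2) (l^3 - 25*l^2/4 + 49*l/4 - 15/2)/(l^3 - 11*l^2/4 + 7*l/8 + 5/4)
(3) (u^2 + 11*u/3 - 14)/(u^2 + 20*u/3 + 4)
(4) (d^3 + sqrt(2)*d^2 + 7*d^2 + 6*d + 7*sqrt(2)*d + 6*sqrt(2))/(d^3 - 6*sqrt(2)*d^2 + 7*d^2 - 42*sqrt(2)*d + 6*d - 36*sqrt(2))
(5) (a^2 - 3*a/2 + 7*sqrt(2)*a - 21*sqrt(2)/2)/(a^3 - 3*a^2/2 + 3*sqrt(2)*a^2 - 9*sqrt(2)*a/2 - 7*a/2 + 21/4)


(1) = (w + 2)/(w + 2*sqrt(2))
(2) = (2*l - 6)/(2*l + 1)
(3) = (3*u - 7)/(3*u + 2)
(4) = (d + sqrt(2))/(d - 6*sqrt(2))
(5) = (8*a + 56*sqrt(2))/(8*a^2 + 24*sqrt(2)*a - 28)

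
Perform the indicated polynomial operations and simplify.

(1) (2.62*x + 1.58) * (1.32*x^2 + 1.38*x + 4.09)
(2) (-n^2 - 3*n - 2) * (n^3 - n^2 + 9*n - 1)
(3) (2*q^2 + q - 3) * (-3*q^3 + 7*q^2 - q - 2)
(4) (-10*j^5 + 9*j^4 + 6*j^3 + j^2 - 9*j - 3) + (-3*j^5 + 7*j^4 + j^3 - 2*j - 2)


(1) = 3.4584*x^3 + 5.7012*x^2 + 12.8962*x + 6.4622
(2) = -n^5 - 2*n^4 - 8*n^3 - 24*n^2 - 15*n + 2
(3) = -6*q^5 + 11*q^4 + 14*q^3 - 26*q^2 + q + 6
(4) = -13*j^5 + 16*j^4 + 7*j^3 + j^2 - 11*j - 5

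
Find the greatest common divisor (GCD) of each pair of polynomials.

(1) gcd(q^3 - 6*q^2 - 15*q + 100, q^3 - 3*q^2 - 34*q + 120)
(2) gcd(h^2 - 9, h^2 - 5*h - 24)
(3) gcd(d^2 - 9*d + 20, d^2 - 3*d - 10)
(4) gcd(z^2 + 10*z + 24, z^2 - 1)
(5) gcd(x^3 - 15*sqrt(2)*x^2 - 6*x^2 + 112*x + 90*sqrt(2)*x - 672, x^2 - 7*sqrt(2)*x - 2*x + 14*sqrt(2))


(1) = gcd((q - 5)^2*(q + 4), (q - 5)*(q - 4)*(q + 6)) = q - 5
(2) = gcd((h - 3)*(h + 3), (h - 8)*(h + 3)) = h + 3
(3) = d - 5
(4) = gcd((z + 4)*(z + 6), (z - 1)*(z + 1)) = 1
(5) = x - 7*sqrt(2)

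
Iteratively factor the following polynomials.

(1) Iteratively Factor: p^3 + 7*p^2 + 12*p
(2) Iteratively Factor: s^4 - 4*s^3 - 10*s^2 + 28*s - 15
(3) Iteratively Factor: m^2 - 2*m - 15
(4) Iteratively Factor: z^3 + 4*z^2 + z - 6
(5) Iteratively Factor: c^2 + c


(1) = (p + 3)*(p^2 + 4*p) = (p + 3)*(p + 4)*(p)
(2) = (s + 3)*(s^3 - 7*s^2 + 11*s - 5) = (s - 1)*(s + 3)*(s^2 - 6*s + 5) = (s - 5)*(s - 1)*(s + 3)*(s - 1)
(3) = (m - 5)*(m + 3)
(4) = (z - 1)*(z^2 + 5*z + 6) = (z - 1)*(z + 2)*(z + 3)
(5) = (c + 1)*(c)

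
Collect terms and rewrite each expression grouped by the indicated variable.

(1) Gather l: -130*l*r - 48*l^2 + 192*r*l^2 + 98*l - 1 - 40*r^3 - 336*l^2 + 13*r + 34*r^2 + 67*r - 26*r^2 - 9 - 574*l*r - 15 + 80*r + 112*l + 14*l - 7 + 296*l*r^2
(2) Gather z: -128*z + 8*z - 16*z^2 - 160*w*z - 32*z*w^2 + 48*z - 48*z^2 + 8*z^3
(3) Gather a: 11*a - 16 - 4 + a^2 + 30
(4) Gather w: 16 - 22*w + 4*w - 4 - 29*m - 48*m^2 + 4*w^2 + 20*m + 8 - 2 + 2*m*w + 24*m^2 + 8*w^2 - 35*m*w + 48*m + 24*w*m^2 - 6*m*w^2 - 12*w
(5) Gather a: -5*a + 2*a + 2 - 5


(1) = l^2*(192*r - 384) + l*(296*r^2 - 704*r + 224) - 40*r^3 + 8*r^2 + 160*r - 32
(2) = 8*z^3 - 64*z^2 + z*(-32*w^2 - 160*w - 72)
(3) = a^2 + 11*a + 10
(4) = -24*m^2 + 39*m + w^2*(12 - 6*m) + w*(24*m^2 - 33*m - 30) + 18
(5) = -3*a - 3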